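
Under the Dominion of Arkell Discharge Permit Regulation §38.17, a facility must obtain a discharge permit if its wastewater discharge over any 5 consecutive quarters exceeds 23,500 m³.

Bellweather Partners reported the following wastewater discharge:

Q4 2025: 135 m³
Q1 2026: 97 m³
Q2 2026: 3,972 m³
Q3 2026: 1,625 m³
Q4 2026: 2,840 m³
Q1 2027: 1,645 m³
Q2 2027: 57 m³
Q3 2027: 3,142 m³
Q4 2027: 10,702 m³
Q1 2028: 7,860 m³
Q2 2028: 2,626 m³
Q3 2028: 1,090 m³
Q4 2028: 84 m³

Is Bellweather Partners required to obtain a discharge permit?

Yes

Q4 2025–Q4 2026: 135 m³ + 97 m³ + 3,972 m³ + 1,625 m³ + 2,840 m³ = 8,669 m³ (under)
Q1 2026–Q1 2027: 97 m³ + 3,972 m³ + 1,625 m³ + 2,840 m³ + 1,645 m³ = 10,179 m³ (under)
Q2 2026–Q2 2027: 3,972 m³ + 1,625 m³ + 2,840 m³ + 1,645 m³ + 57 m³ = 10,139 m³ (under)
Q3 2026–Q3 2027: 1,625 m³ + 2,840 m³ + 1,645 m³ + 57 m³ + 3,142 m³ = 9,309 m³ (under)
Q4 2026–Q4 2027: 2,840 m³ + 1,645 m³ + 57 m³ + 3,142 m³ + 10,702 m³ = 18,386 m³ (under)
Q1 2027–Q1 2028: 1,645 m³ + 57 m³ + 3,142 m³ + 10,702 m³ + 7,860 m³ = 23,406 m³ (under)
Q2 2027–Q2 2028: 57 m³ + 3,142 m³ + 10,702 m³ + 7,860 m³ + 2,626 m³ = 24,387 m³ (over)
Q3 2027–Q3 2028: 3,142 m³ + 10,702 m³ + 7,860 m³ + 2,626 m³ + 1,090 m³ = 25,420 m³ (over)
Q4 2027–Q4 2028: 10,702 m³ + 7,860 m³ + 2,626 m³ + 1,090 m³ + 84 m³ = 22,362 m³ (under)
At least one window exceeds 23,500 m³.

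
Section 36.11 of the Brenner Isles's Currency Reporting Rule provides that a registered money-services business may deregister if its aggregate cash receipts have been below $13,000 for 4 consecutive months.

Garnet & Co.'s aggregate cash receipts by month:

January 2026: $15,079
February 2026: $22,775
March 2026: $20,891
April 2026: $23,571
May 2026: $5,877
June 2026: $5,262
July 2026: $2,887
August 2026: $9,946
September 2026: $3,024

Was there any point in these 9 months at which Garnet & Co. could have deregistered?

Months below $13,000: May 2026, June 2026, July 2026, August 2026, September 2026.
Longest run of consecutive months below the threshold: 5.
5 ≥ 4, so Garnet & Co. became eligible.

Yes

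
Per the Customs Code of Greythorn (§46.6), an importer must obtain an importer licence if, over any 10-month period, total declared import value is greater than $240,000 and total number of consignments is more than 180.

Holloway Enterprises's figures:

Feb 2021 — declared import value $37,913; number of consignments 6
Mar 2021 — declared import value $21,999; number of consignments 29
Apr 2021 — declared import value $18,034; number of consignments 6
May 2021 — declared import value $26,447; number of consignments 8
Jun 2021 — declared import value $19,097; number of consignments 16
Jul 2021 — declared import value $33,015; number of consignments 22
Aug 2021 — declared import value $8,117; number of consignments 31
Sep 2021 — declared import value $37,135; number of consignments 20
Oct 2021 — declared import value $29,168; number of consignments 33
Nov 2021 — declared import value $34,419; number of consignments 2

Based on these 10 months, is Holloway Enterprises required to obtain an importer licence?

Total declared import value: $37,913 + $21,999 + $18,034 + $26,447 + $19,097 + $33,015 + $8,117 + $37,135 + $29,168 + $34,419 = $265,344 (> $240,000).
Total number of consignments: 6 + 29 + 6 + 8 + 16 + 22 + 31 + 20 + 33 + 2 = 173 (≤ 180).
The test is 'and': the rule requires both, and at least one is not exceeded.

No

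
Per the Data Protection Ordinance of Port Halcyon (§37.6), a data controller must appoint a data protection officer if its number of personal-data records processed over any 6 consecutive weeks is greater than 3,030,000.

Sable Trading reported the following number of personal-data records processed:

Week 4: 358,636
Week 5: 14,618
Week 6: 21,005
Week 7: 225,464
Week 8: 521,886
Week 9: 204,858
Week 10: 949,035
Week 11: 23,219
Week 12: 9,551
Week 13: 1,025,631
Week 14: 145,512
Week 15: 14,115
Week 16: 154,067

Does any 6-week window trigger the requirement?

Week 4–Week 9: 358,636 + 14,618 + 21,005 + 225,464 + 521,886 + 204,858 = 1,346,467 (under)
Week 5–Week 10: 14,618 + 21,005 + 225,464 + 521,886 + 204,858 + 949,035 = 1,936,866 (under)
Week 6–Week 11: 21,005 + 225,464 + 521,886 + 204,858 + 949,035 + 23,219 = 1,945,467 (under)
Week 7–Week 12: 225,464 + 521,886 + 204,858 + 949,035 + 23,219 + 9,551 = 1,934,013 (under)
Week 8–Week 13: 521,886 + 204,858 + 949,035 + 23,219 + 9,551 + 1,025,631 = 2,734,180 (under)
Week 9–Week 14: 204,858 + 949,035 + 23,219 + 9,551 + 1,025,631 + 145,512 = 2,357,806 (under)
Week 10–Week 15: 949,035 + 23,219 + 9,551 + 1,025,631 + 145,512 + 14,115 = 2,167,063 (under)
Week 11–Week 16: 23,219 + 9,551 + 1,025,631 + 145,512 + 14,115 + 154,067 = 1,372,095 (under)
No window exceeds 3,030,000.

No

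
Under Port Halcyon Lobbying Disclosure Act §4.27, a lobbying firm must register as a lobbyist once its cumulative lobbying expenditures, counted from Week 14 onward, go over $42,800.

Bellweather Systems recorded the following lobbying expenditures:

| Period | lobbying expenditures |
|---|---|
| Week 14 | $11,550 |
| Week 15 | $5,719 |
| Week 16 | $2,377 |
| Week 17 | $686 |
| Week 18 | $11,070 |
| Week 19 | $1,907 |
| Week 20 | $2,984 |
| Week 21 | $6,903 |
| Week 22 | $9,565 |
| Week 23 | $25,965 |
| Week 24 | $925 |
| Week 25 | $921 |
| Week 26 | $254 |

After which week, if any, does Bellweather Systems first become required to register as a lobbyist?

Week 21

Through Week 14: $11,550
Through Week 15: $17,269
Through Week 16: $19,646
Through Week 17: $20,332
Through Week 18: $31,402
Through Week 19: $33,309
Through Week 20: $36,293
Through Week 21: $43,196 ← exceeds threshold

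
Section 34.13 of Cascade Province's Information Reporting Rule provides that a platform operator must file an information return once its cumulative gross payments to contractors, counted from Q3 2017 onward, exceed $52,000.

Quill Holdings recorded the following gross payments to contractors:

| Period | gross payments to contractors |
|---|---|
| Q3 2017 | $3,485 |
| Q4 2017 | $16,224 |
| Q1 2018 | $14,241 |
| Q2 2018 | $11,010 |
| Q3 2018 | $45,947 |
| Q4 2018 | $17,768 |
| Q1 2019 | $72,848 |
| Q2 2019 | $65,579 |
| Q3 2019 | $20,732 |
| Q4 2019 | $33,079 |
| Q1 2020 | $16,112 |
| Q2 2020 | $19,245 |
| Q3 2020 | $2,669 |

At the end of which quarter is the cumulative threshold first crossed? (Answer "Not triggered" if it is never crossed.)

Through Q3 2017: $3,485
Through Q4 2017: $19,709
Through Q1 2018: $33,950
Through Q2 2018: $44,960
Through Q3 2018: $90,907 ← exceeds threshold

Q3 2018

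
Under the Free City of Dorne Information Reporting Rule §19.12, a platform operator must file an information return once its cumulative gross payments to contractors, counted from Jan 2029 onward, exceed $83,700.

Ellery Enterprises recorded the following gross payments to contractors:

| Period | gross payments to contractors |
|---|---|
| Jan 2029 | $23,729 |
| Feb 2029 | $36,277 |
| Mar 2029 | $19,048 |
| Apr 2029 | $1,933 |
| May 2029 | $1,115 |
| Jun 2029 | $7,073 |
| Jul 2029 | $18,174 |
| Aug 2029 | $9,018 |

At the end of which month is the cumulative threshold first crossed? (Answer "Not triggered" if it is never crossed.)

Through Jan 2029: $23,729
Through Feb 2029: $60,006
Through Mar 2029: $79,054
Through Apr 2029: $80,987
Through May 2029: $82,102
Through Jun 2029: $89,175 ← exceeds threshold

Jun 2029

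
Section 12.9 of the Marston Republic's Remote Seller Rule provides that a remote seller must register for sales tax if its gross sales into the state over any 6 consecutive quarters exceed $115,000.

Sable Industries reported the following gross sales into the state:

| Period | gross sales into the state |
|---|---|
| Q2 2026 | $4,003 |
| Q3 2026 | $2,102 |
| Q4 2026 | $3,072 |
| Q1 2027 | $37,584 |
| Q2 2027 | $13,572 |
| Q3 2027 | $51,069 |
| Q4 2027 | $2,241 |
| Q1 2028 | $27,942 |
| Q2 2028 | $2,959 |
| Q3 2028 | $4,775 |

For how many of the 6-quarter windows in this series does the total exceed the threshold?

Q2 2026–Q3 2027: $4,003 + $2,102 + $3,072 + $37,584 + $13,572 + $51,069 = $111,402 (under)
Q3 2026–Q4 2027: $2,102 + $3,072 + $37,584 + $13,572 + $51,069 + $2,241 = $109,640 (under)
Q4 2026–Q1 2028: $3,072 + $37,584 + $13,572 + $51,069 + $2,241 + $27,942 = $135,480 (over)
Q1 2027–Q2 2028: $37,584 + $13,572 + $51,069 + $2,241 + $27,942 + $2,959 = $135,367 (over)
Q2 2027–Q3 2028: $13,572 + $51,069 + $2,241 + $27,942 + $2,959 + $4,775 = $102,558 (under)
2 windows exceed the threshold.

2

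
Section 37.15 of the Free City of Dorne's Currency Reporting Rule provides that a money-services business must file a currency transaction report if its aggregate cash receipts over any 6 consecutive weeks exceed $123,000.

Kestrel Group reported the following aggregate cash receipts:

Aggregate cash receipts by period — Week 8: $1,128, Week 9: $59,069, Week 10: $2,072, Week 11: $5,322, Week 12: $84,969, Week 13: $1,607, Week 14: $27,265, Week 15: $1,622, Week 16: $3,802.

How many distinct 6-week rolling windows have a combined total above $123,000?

Week 8–Week 13: $1,128 + $59,069 + $2,072 + $5,322 + $84,969 + $1,607 = $154,167 (over)
Week 9–Week 14: $59,069 + $2,072 + $5,322 + $84,969 + $1,607 + $27,265 = $180,304 (over)
Week 10–Week 15: $2,072 + $5,322 + $84,969 + $1,607 + $27,265 + $1,622 = $122,857 (under)
Week 11–Week 16: $5,322 + $84,969 + $1,607 + $27,265 + $1,622 + $3,802 = $124,587 (over)
3 windows exceed the threshold.

3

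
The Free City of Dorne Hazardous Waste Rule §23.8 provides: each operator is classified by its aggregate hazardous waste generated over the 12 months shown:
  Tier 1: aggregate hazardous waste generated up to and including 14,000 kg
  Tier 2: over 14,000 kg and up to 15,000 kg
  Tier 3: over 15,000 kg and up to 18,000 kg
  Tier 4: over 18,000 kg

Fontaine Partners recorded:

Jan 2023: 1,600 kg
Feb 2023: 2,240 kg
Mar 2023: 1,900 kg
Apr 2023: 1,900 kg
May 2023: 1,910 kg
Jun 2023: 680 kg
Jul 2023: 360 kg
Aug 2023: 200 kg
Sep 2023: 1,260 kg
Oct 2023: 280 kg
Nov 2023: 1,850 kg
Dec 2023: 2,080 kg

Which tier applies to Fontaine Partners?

Aggregate hazardous waste generated: 1,600 kg + 2,240 kg + 1,900 kg + 1,900 kg + 1,910 kg + 680 kg + 360 kg + 200 kg + 1,260 kg + 280 kg + 1,850 kg + 2,080 kg = 16,260 kg.
15,000 kg < 16,260 kg ≤ 18,000 kg, so Tier 3 applies.

Tier 3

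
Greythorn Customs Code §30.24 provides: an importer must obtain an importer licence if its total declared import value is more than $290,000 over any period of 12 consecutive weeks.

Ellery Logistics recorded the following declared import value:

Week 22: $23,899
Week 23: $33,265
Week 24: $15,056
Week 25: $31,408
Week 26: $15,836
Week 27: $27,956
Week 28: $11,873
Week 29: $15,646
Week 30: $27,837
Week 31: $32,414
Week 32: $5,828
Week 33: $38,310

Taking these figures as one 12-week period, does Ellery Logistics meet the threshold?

Total declared import value: $23,899 + $33,265 + $15,056 + $31,408 + $15,836 + $27,956 + $11,873 + $15,646 + $27,837 + $32,414 + $5,828 + $38,310 = $279,328.
$279,328 ≤ $290,000, so the threshold is not exceeded.

No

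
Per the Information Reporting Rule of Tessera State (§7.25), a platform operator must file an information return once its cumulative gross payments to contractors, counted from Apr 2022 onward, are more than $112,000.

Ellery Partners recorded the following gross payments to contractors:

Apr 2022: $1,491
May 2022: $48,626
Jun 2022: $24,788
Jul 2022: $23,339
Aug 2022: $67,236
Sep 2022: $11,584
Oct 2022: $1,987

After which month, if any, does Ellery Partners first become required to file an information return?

Aug 2022

Through Apr 2022: $1,491
Through May 2022: $50,117
Through Jun 2022: $74,905
Through Jul 2022: $98,244
Through Aug 2022: $165,480 ← exceeds threshold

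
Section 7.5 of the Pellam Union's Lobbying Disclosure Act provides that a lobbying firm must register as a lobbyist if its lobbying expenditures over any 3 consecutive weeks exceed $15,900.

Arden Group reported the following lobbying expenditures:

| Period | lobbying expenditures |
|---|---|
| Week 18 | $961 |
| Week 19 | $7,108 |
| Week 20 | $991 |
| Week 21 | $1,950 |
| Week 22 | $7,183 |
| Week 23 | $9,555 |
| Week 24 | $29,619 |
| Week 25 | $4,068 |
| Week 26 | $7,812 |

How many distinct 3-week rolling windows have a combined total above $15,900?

Week 18–Week 20: $961 + $7,108 + $991 = $9,060 (under)
Week 19–Week 21: $7,108 + $991 + $1,950 = $10,049 (under)
Week 20–Week 22: $991 + $1,950 + $7,183 = $10,124 (under)
Week 21–Week 23: $1,950 + $7,183 + $9,555 = $18,688 (over)
Week 22–Week 24: $7,183 + $9,555 + $29,619 = $46,357 (over)
Week 23–Week 25: $9,555 + $29,619 + $4,068 = $43,242 (over)
Week 24–Week 26: $29,619 + $4,068 + $7,812 = $41,499 (over)
4 windows exceed the threshold.

4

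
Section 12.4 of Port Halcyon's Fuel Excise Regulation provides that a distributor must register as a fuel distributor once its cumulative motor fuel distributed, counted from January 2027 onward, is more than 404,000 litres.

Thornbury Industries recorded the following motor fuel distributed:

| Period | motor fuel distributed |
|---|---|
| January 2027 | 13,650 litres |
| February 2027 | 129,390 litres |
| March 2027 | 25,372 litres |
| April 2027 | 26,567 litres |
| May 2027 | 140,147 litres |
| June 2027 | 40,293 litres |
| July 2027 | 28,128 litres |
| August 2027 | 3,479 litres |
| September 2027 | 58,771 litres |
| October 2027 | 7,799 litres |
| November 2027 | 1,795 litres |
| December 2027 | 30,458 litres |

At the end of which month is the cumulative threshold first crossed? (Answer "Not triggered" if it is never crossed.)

Through January 2027: 13,650 litres
Through February 2027: 143,040 litres
Through March 2027: 168,412 litres
Through April 2027: 194,979 litres
Through May 2027: 335,126 litres
Through June 2027: 375,419 litres
Through July 2027: 403,547 litres
Through August 2027: 407,026 litres ← exceeds threshold

August 2027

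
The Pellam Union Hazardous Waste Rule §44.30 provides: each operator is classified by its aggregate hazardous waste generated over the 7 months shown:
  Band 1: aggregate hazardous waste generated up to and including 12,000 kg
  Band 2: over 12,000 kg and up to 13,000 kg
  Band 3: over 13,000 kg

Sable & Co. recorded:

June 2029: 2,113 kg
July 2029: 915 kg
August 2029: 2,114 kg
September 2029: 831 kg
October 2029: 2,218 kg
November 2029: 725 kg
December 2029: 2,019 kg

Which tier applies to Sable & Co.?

Aggregate hazardous waste generated: 2,113 kg + 915 kg + 2,114 kg + 831 kg + 2,218 kg + 725 kg + 2,019 kg = 10,935 kg.
10,935 kg ≤ 12,000 kg, so Band 1 applies.

Band 1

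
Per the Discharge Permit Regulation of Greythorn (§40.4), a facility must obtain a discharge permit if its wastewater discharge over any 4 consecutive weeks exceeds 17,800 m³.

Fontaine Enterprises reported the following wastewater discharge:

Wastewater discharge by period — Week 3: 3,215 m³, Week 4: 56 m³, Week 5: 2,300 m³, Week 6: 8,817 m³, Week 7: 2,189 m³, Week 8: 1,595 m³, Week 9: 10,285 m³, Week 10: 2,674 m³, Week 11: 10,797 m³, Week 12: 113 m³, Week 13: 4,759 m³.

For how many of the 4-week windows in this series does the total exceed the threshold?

4

Week 3–Week 6: 3,215 m³ + 56 m³ + 2,300 m³ + 8,817 m³ = 14,388 m³ (under)
Week 4–Week 7: 56 m³ + 2,300 m³ + 8,817 m³ + 2,189 m³ = 13,362 m³ (under)
Week 5–Week 8: 2,300 m³ + 8,817 m³ + 2,189 m³ + 1,595 m³ = 14,901 m³ (under)
Week 6–Week 9: 8,817 m³ + 2,189 m³ + 1,595 m³ + 10,285 m³ = 22,886 m³ (over)
Week 7–Week 10: 2,189 m³ + 1,595 m³ + 10,285 m³ + 2,674 m³ = 16,743 m³ (under)
Week 8–Week 11: 1,595 m³ + 10,285 m³ + 2,674 m³ + 10,797 m³ = 25,351 m³ (over)
Week 9–Week 12: 10,285 m³ + 2,674 m³ + 10,797 m³ + 113 m³ = 23,869 m³ (over)
Week 10–Week 13: 2,674 m³ + 10,797 m³ + 113 m³ + 4,759 m³ = 18,343 m³ (over)
4 windows exceed the threshold.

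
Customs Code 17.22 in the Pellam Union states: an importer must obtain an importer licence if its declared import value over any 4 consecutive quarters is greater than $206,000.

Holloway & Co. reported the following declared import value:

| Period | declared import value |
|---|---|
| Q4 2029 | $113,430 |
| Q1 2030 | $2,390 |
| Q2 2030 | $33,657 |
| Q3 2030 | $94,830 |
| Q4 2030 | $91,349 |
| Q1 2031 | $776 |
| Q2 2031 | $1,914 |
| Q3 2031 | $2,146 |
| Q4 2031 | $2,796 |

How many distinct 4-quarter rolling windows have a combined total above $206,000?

Q4 2029–Q3 2030: $113,430 + $2,390 + $33,657 + $94,830 = $244,307 (over)
Q1 2030–Q4 2030: $2,390 + $33,657 + $94,830 + $91,349 = $222,226 (over)
Q2 2030–Q1 2031: $33,657 + $94,830 + $91,349 + $776 = $220,612 (over)
Q3 2030–Q2 2031: $94,830 + $91,349 + $776 + $1,914 = $188,869 (under)
Q4 2030–Q3 2031: $91,349 + $776 + $1,914 + $2,146 = $96,185 (under)
Q1 2031–Q4 2031: $776 + $1,914 + $2,146 + $2,796 = $7,632 (under)
3 windows exceed the threshold.

3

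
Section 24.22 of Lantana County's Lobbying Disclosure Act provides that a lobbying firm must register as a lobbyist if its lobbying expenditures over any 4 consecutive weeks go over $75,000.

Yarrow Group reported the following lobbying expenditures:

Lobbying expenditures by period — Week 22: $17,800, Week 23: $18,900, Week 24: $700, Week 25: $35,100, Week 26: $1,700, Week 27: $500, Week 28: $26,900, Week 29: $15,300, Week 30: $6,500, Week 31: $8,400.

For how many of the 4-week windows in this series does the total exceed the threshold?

0

Week 22–Week 25: $17,800 + $18,900 + $700 + $35,100 = $72,500 (under)
Week 23–Week 26: $18,900 + $700 + $35,100 + $1,700 = $56,400 (under)
Week 24–Week 27: $700 + $35,100 + $1,700 + $500 = $38,000 (under)
Week 25–Week 28: $35,100 + $1,700 + $500 + $26,900 = $64,200 (under)
Week 26–Week 29: $1,700 + $500 + $26,900 + $15,300 = $44,400 (under)
Week 27–Week 30: $500 + $26,900 + $15,300 + $6,500 = $49,200 (under)
Week 28–Week 31: $26,900 + $15,300 + $6,500 + $8,400 = $57,100 (under)
0 windows exceed the threshold.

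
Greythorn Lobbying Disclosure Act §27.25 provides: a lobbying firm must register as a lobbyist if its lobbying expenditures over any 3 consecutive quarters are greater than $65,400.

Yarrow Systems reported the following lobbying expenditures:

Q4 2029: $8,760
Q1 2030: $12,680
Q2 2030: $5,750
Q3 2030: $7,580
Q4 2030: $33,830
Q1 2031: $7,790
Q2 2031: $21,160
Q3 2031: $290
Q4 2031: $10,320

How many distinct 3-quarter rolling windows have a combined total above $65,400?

0

Q4 2029–Q2 2030: $8,760 + $12,680 + $5,750 = $27,190 (under)
Q1 2030–Q3 2030: $12,680 + $5,750 + $7,580 = $26,010 (under)
Q2 2030–Q4 2030: $5,750 + $7,580 + $33,830 = $47,160 (under)
Q3 2030–Q1 2031: $7,580 + $33,830 + $7,790 = $49,200 (under)
Q4 2030–Q2 2031: $33,830 + $7,790 + $21,160 = $62,780 (under)
Q1 2031–Q3 2031: $7,790 + $21,160 + $290 = $29,240 (under)
Q2 2031–Q4 2031: $21,160 + $290 + $10,320 = $31,770 (under)
0 windows exceed the threshold.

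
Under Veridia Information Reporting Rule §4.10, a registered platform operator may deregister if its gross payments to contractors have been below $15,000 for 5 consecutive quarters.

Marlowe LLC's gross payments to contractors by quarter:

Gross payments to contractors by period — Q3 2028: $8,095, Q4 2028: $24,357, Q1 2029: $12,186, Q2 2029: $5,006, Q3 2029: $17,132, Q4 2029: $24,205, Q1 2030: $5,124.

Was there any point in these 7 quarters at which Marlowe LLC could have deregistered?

No

Quarters below $15,000: Q3 2028, Q1 2029, Q2 2029, Q1 2030.
Longest run of consecutive quarters below the threshold: 2.
2 < 5, so Marlowe LLC never became eligible.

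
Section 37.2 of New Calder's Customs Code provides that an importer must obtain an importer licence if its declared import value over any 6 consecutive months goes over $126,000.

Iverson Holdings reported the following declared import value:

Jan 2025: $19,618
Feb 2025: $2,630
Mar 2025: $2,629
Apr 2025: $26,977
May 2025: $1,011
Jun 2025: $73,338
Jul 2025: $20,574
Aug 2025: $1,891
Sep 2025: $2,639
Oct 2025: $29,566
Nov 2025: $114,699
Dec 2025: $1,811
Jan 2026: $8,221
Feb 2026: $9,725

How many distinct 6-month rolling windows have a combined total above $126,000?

Jan 2025–Jun 2025: $19,618 + $2,630 + $2,629 + $26,977 + $1,011 + $73,338 = $126,203 (over)
Feb 2025–Jul 2025: $2,630 + $2,629 + $26,977 + $1,011 + $73,338 + $20,574 = $127,159 (over)
Mar 2025–Aug 2025: $2,629 + $26,977 + $1,011 + $73,338 + $20,574 + $1,891 = $126,420 (over)
Apr 2025–Sep 2025: $26,977 + $1,011 + $73,338 + $20,574 + $1,891 + $2,639 = $126,430 (over)
May 2025–Oct 2025: $1,011 + $73,338 + $20,574 + $1,891 + $2,639 + $29,566 = $129,019 (over)
Jun 2025–Nov 2025: $73,338 + $20,574 + $1,891 + $2,639 + $29,566 + $114,699 = $242,707 (over)
Jul 2025–Dec 2025: $20,574 + $1,891 + $2,639 + $29,566 + $114,699 + $1,811 = $171,180 (over)
Aug 2025–Jan 2026: $1,891 + $2,639 + $29,566 + $114,699 + $1,811 + $8,221 = $158,827 (over)
Sep 2025–Feb 2026: $2,639 + $29,566 + $114,699 + $1,811 + $8,221 + $9,725 = $166,661 (over)
9 windows exceed the threshold.

9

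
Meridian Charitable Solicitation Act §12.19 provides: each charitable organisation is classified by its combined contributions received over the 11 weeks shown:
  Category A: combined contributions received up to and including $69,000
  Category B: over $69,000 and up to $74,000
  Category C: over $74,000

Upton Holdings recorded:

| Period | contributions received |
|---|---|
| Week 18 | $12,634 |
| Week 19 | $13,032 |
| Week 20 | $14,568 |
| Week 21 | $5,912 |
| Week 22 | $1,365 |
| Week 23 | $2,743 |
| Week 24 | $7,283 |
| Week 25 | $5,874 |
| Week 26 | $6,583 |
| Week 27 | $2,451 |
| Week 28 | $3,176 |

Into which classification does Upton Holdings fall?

Combined contributions received: $12,634 + $13,032 + $14,568 + $5,912 + $1,365 + $2,743 + $7,283 + $5,874 + $6,583 + $2,451 + $3,176 = $75,621.
$75,621 > $74,000, so Category C applies.

Category C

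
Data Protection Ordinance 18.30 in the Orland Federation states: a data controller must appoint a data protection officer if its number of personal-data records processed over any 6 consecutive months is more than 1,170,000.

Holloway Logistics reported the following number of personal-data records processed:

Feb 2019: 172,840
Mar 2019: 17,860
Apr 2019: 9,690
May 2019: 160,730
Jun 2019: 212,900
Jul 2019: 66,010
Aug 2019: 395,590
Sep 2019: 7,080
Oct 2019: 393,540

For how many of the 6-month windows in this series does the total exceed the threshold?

1

Feb 2019–Jul 2019: 172,840 + 17,860 + 9,690 + 160,730 + 212,900 + 66,010 = 640,030 (under)
Mar 2019–Aug 2019: 17,860 + 9,690 + 160,730 + 212,900 + 66,010 + 395,590 = 862,780 (under)
Apr 2019–Sep 2019: 9,690 + 160,730 + 212,900 + 66,010 + 395,590 + 7,080 = 852,000 (under)
May 2019–Oct 2019: 160,730 + 212,900 + 66,010 + 395,590 + 7,080 + 393,540 = 1,235,850 (over)
1 window exceeds the threshold.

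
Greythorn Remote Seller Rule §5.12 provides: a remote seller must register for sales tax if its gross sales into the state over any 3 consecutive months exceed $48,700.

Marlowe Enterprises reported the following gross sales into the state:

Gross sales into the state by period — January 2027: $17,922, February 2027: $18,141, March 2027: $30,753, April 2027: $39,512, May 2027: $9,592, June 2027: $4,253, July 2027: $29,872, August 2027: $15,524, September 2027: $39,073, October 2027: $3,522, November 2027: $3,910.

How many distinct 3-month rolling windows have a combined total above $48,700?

January 2027–March 2027: $17,922 + $18,141 + $30,753 = $66,816 (over)
February 2027–April 2027: $18,141 + $30,753 + $39,512 = $88,406 (over)
March 2027–May 2027: $30,753 + $39,512 + $9,592 = $79,857 (over)
April 2027–June 2027: $39,512 + $9,592 + $4,253 = $53,357 (over)
May 2027–July 2027: $9,592 + $4,253 + $29,872 = $43,717 (under)
June 2027–August 2027: $4,253 + $29,872 + $15,524 = $49,649 (over)
July 2027–September 2027: $29,872 + $15,524 + $39,073 = $84,469 (over)
August 2027–October 2027: $15,524 + $39,073 + $3,522 = $58,119 (over)
September 2027–November 2027: $39,073 + $3,522 + $3,910 = $46,505 (under)
7 windows exceed the threshold.

7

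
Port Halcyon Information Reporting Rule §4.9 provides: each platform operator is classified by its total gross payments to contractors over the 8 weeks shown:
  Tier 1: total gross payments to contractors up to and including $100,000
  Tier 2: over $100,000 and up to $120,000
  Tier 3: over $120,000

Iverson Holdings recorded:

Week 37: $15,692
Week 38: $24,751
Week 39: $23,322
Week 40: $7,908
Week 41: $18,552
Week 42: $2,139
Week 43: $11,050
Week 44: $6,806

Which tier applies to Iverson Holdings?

Tier 2

Total gross payments to contractors: $15,692 + $24,751 + $23,322 + $7,908 + $18,552 + $2,139 + $11,050 + $6,806 = $110,220.
$100,000 < $110,220 ≤ $120,000, so Tier 2 applies.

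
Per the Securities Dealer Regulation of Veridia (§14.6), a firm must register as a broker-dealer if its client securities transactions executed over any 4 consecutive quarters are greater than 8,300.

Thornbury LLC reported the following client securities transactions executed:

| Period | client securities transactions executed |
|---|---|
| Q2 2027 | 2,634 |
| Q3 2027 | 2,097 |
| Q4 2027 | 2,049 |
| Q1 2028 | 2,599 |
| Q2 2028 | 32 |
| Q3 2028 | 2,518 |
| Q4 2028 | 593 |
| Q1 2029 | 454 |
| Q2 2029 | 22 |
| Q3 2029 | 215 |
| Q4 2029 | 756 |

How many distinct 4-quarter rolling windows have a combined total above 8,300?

Q2 2027–Q1 2028: 2,634 + 2,097 + 2,049 + 2,599 = 9,379 (over)
Q3 2027–Q2 2028: 2,097 + 2,049 + 2,599 + 32 = 6,777 (under)
Q4 2027–Q3 2028: 2,049 + 2,599 + 32 + 2,518 = 7,198 (under)
Q1 2028–Q4 2028: 2,599 + 32 + 2,518 + 593 = 5,742 (under)
Q2 2028–Q1 2029: 32 + 2,518 + 593 + 454 = 3,597 (under)
Q3 2028–Q2 2029: 2,518 + 593 + 454 + 22 = 3,587 (under)
Q4 2028–Q3 2029: 593 + 454 + 22 + 215 = 1,284 (under)
Q1 2029–Q4 2029: 454 + 22 + 215 + 756 = 1,447 (under)
1 window exceeds the threshold.

1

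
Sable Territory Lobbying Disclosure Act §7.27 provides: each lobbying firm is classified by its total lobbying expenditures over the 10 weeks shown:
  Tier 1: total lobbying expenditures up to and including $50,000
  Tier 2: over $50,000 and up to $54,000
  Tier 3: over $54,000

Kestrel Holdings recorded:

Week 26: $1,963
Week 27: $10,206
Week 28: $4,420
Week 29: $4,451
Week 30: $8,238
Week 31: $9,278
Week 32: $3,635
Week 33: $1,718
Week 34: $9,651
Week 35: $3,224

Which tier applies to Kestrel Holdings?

Tier 3

Total lobbying expenditures: $1,963 + $10,206 + $4,420 + $4,451 + $8,238 + $9,278 + $3,635 + $1,718 + $9,651 + $3,224 = $56,784.
$56,784 > $54,000, so Tier 3 applies.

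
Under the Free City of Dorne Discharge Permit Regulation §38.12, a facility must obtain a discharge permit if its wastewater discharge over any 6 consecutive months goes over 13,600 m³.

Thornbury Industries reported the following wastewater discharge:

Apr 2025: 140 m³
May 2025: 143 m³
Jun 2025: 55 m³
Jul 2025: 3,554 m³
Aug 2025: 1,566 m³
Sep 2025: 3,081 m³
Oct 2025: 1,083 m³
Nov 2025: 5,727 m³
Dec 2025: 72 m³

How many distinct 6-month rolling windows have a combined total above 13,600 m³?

2

Apr 2025–Sep 2025: 140 m³ + 143 m³ + 55 m³ + 3,554 m³ + 1,566 m³ + 3,081 m³ = 8,539 m³ (under)
May 2025–Oct 2025: 143 m³ + 55 m³ + 3,554 m³ + 1,566 m³ + 3,081 m³ + 1,083 m³ = 9,482 m³ (under)
Jun 2025–Nov 2025: 55 m³ + 3,554 m³ + 1,566 m³ + 3,081 m³ + 1,083 m³ + 5,727 m³ = 15,066 m³ (over)
Jul 2025–Dec 2025: 3,554 m³ + 1,566 m³ + 3,081 m³ + 1,083 m³ + 5,727 m³ + 72 m³ = 15,083 m³ (over)
2 windows exceed the threshold.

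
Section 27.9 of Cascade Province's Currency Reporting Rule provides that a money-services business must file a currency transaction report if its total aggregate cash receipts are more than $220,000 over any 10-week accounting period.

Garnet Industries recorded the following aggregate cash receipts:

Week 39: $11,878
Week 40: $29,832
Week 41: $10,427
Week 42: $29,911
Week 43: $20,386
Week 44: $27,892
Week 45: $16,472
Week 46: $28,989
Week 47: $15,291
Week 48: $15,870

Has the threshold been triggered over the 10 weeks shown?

Total aggregate cash receipts: $11,878 + $29,832 + $10,427 + $29,911 + $20,386 + $27,892 + $16,472 + $28,989 + $15,291 + $15,870 = $206,948.
$206,948 ≤ $220,000, so the threshold is not exceeded.

No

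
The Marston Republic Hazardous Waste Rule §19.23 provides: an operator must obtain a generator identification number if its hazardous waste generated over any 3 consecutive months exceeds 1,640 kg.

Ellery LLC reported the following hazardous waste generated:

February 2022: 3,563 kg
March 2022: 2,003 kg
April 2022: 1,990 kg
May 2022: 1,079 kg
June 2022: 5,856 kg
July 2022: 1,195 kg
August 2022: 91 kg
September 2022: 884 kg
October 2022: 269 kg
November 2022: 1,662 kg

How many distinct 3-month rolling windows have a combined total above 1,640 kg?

February 2022–April 2022: 3,563 kg + 2,003 kg + 1,990 kg = 7,556 kg (over)
March 2022–May 2022: 2,003 kg + 1,990 kg + 1,079 kg = 5,072 kg (over)
April 2022–June 2022: 1,990 kg + 1,079 kg + 5,856 kg = 8,925 kg (over)
May 2022–July 2022: 1,079 kg + 5,856 kg + 1,195 kg = 8,130 kg (over)
June 2022–August 2022: 5,856 kg + 1,195 kg + 91 kg = 7,142 kg (over)
July 2022–September 2022: 1,195 kg + 91 kg + 884 kg = 2,170 kg (over)
August 2022–October 2022: 91 kg + 884 kg + 269 kg = 1,244 kg (under)
September 2022–November 2022: 884 kg + 269 kg + 1,662 kg = 2,815 kg (over)
7 windows exceed the threshold.

7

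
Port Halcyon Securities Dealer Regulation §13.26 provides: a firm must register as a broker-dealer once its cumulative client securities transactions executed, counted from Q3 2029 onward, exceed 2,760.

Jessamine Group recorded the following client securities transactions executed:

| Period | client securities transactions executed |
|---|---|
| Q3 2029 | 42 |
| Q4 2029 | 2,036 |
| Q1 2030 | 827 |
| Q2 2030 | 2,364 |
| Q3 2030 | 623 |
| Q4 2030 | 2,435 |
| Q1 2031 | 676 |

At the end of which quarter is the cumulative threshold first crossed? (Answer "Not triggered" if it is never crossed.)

Q1 2030

Through Q3 2029: 42
Through Q4 2029: 2,078
Through Q1 2030: 2,905 ← exceeds threshold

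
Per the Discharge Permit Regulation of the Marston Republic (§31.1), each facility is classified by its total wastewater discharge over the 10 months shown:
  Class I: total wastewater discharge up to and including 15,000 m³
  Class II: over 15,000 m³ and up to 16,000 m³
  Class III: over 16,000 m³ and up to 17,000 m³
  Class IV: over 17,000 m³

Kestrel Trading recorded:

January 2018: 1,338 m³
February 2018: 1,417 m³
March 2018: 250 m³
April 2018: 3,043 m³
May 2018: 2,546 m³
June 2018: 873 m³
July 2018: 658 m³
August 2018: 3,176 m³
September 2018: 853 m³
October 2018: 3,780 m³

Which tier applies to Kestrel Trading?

Class IV

Total wastewater discharge: 1,338 m³ + 1,417 m³ + 250 m³ + 3,043 m³ + 2,546 m³ + 873 m³ + 658 m³ + 3,176 m³ + 853 m³ + 3,780 m³ = 17,934 m³.
17,934 m³ > 17,000 m³, so Class IV applies.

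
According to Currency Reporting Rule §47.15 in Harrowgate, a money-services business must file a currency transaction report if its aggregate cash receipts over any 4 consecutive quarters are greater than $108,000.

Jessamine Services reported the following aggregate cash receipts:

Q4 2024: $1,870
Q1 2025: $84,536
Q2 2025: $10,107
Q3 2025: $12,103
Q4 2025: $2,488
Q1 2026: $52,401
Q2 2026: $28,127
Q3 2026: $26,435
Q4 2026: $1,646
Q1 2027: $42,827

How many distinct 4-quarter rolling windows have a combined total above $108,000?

Q4 2024–Q3 2025: $1,870 + $84,536 + $10,107 + $12,103 = $108,616 (over)
Q1 2025–Q4 2025: $84,536 + $10,107 + $12,103 + $2,488 = $109,234 (over)
Q2 2025–Q1 2026: $10,107 + $12,103 + $2,488 + $52,401 = $77,099 (under)
Q3 2025–Q2 2026: $12,103 + $2,488 + $52,401 + $28,127 = $95,119 (under)
Q4 2025–Q3 2026: $2,488 + $52,401 + $28,127 + $26,435 = $109,451 (over)
Q1 2026–Q4 2026: $52,401 + $28,127 + $26,435 + $1,646 = $108,609 (over)
Q2 2026–Q1 2027: $28,127 + $26,435 + $1,646 + $42,827 = $99,035 (under)
4 windows exceed the threshold.

4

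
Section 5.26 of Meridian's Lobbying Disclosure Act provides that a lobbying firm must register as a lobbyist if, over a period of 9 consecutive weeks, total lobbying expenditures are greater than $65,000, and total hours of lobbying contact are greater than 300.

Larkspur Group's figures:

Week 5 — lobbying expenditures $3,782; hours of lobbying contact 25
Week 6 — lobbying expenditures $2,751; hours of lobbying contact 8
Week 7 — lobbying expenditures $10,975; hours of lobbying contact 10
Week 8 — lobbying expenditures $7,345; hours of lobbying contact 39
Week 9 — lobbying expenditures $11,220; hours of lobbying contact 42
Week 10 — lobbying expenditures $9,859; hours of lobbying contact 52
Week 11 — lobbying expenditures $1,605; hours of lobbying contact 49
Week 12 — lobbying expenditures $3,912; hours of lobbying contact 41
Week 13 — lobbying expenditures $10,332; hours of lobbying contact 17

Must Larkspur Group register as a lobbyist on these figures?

No

Total lobbying expenditures: $3,782 + $2,751 + $10,975 + $7,345 + $11,220 + $9,859 + $1,605 + $3,912 + $10,332 = $61,781 (≤ $65,000).
Total hours of lobbying contact: 25 + 8 + 10 + 39 + 42 + 52 + 49 + 41 + 17 = 283 (≤ 300).
The test is 'and': the rule requires both, and at least one is not exceeded.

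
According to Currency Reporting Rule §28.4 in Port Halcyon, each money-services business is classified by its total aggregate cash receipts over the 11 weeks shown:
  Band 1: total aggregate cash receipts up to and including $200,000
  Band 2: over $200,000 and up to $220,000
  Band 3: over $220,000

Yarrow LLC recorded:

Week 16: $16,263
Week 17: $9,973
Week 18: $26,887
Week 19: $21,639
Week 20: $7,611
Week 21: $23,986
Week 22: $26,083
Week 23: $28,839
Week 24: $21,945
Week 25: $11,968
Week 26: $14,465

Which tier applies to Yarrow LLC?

Total aggregate cash receipts: $16,263 + $9,973 + $26,887 + $21,639 + $7,611 + $23,986 + $26,083 + $28,839 + $21,945 + $11,968 + $14,465 = $209,659.
$200,000 < $209,659 ≤ $220,000, so Band 2 applies.

Band 2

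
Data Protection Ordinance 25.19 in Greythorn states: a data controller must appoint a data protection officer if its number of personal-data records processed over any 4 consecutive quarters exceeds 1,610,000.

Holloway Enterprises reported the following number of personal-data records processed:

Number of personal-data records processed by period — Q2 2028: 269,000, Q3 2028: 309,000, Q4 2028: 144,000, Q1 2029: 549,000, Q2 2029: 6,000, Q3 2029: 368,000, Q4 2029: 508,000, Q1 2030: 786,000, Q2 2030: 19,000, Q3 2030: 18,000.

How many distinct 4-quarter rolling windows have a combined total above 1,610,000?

Q2 2028–Q1 2029: 269,000 + 309,000 + 144,000 + 549,000 = 1,271,000 (under)
Q3 2028–Q2 2029: 309,000 + 144,000 + 549,000 + 6,000 = 1,008,000 (under)
Q4 2028–Q3 2029: 144,000 + 549,000 + 6,000 + 368,000 = 1,067,000 (under)
Q1 2029–Q4 2029: 549,000 + 6,000 + 368,000 + 508,000 = 1,431,000 (under)
Q2 2029–Q1 2030: 6,000 + 368,000 + 508,000 + 786,000 = 1,668,000 (over)
Q3 2029–Q2 2030: 368,000 + 508,000 + 786,000 + 19,000 = 1,681,000 (over)
Q4 2029–Q3 2030: 508,000 + 786,000 + 19,000 + 18,000 = 1,331,000 (under)
2 windows exceed the threshold.

2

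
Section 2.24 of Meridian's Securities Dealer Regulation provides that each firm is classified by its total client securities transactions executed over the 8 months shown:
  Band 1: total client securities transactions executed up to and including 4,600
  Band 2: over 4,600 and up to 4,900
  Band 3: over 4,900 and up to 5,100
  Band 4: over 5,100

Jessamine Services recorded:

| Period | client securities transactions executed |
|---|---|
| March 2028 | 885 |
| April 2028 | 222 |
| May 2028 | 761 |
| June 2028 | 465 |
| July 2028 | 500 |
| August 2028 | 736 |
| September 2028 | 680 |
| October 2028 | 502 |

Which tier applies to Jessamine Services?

Total client securities transactions executed: 885 + 222 + 761 + 465 + 500 + 736 + 680 + 502 = 4,751.
4,600 < 4,751 ≤ 4,900, so Band 2 applies.

Band 2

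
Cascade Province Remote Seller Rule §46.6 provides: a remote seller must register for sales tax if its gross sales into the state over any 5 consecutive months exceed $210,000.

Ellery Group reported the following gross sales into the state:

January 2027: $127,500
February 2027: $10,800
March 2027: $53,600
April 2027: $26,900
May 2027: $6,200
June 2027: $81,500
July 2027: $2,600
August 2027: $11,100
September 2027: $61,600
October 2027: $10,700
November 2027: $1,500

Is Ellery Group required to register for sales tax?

January 2027–May 2027: $127,500 + $10,800 + $53,600 + $26,900 + $6,200 = $225,000 (over)
February 2027–June 2027: $10,800 + $53,600 + $26,900 + $6,200 + $81,500 = $179,000 (under)
March 2027–July 2027: $53,600 + $26,900 + $6,200 + $81,500 + $2,600 = $170,800 (under)
April 2027–August 2027: $26,900 + $6,200 + $81,500 + $2,600 + $11,100 = $128,300 (under)
May 2027–September 2027: $6,200 + $81,500 + $2,600 + $11,100 + $61,600 = $163,000 (under)
June 2027–October 2027: $81,500 + $2,600 + $11,100 + $61,600 + $10,700 = $167,500 (under)
July 2027–November 2027: $2,600 + $11,100 + $61,600 + $10,700 + $1,500 = $87,500 (under)
At least one window exceeds $210,000.

Yes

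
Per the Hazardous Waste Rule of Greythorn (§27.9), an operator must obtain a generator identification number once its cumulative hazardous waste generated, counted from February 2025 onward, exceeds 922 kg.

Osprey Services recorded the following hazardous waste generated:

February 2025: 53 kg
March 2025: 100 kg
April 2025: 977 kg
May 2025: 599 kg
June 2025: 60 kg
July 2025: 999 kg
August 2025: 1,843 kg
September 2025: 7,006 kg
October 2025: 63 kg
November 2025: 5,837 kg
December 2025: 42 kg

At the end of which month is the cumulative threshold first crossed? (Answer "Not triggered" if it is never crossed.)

Through February 2025: 53 kg
Through March 2025: 153 kg
Through April 2025: 1,130 kg ← exceeds threshold

April 2025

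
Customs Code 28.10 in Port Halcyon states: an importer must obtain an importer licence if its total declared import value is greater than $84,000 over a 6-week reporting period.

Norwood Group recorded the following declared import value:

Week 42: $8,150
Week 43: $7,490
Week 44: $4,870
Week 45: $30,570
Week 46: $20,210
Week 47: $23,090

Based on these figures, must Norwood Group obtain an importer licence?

Yes

Total declared import value: $8,150 + $7,490 + $4,870 + $30,570 + $20,210 + $23,090 = $94,380.
$94,380 > $84,000, so the threshold is exceeded.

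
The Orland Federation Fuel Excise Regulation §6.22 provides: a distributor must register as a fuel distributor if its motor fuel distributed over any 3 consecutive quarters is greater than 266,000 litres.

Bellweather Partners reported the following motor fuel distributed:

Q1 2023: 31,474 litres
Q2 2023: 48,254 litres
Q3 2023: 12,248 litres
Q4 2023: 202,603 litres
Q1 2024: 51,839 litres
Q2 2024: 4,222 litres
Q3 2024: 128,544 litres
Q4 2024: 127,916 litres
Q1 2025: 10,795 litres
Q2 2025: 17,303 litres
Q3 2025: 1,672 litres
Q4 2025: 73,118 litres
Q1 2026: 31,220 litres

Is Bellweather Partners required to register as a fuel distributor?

Q1 2023–Q3 2023: 31,474 litres + 48,254 litres + 12,248 litres = 91,976 litres (under)
Q2 2023–Q4 2023: 48,254 litres + 12,248 litres + 202,603 litres = 263,105 litres (under)
Q3 2023–Q1 2024: 12,248 litres + 202,603 litres + 51,839 litres = 266,690 litres (over)
Q4 2023–Q2 2024: 202,603 litres + 51,839 litres + 4,222 litres = 258,664 litres (under)
Q1 2024–Q3 2024: 51,839 litres + 4,222 litres + 128,544 litres = 184,605 litres (under)
Q2 2024–Q4 2024: 4,222 litres + 128,544 litres + 127,916 litres = 260,682 litres (under)
Q3 2024–Q1 2025: 128,544 litres + 127,916 litres + 10,795 litres = 267,255 litres (over)
Q4 2024–Q2 2025: 127,916 litres + 10,795 litres + 17,303 litres = 156,014 litres (under)
Q1 2025–Q3 2025: 10,795 litres + 17,303 litres + 1,672 litres = 29,770 litres (under)
Q2 2025–Q4 2025: 17,303 litres + 1,672 litres + 73,118 litres = 92,093 litres (under)
Q3 2025–Q1 2026: 1,672 litres + 73,118 litres + 31,220 litres = 106,010 litres (under)
At least one window exceeds 266,000 litres.

Yes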